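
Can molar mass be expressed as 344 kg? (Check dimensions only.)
No

molar mass has SI base units: kg / mol
kg does NOT reduce to kg / mol; a valid unit for molar mass would be e.g. kg/mol.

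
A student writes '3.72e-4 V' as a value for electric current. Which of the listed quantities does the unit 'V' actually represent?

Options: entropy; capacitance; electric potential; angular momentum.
electric potential

electric current should have units dimensionally equivalent to A (e.g. A).
The given unit 'V' reduces to kg * m^2 / (A * s^3). Of the listed options, that is the dimensionality of electric potential.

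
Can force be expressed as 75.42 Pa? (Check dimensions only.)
No

force has SI base units: kg * m / s^2
Pa does NOT reduce to kg * m / s^2; a valid unit for force would be e.g. N.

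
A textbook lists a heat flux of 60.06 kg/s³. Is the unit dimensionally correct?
Yes

heat flux has SI base units: kg / s^3
kg/s³ reduces to the same SI base units, so it is a valid unit for heat flux.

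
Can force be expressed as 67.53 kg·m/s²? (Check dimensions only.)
Yes

force has SI base units: kg * m / s^2
kg·m/s² reduces to the same SI base units, so it is a valid unit for force.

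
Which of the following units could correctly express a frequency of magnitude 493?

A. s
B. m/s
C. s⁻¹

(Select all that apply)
C

frequency has SI base units: 1 / s

Checking each option against 1 / s:
  A. s: ✗ does not match
  B. m/s: ✗ does not match
  C. s⁻¹: ✓ matches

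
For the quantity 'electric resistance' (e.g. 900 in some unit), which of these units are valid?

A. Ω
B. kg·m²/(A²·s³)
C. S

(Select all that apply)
A, B

electric resistance has SI base units: kg * m^2 / (A^2 * s^3)

Checking each option against kg * m^2 / (A^2 * s^3):
  A. Ω: ✓ matches
  B. kg·m²/(A²·s³): ✓ matches
  C. S: ✗ does not match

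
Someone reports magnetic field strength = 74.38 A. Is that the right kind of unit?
No

magnetic field strength has SI base units: A / m
A does NOT reduce to A / m; a valid unit for magnetic field strength would be e.g. A/m.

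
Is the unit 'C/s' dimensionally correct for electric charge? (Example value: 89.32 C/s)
No

electric charge has SI base units: A * s
C/s does NOT reduce to A * s; a valid unit for electric charge would be e.g. C.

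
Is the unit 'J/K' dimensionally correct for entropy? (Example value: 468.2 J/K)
Yes

entropy has SI base units: kg * m^2 / (s^2 * K)
J/K reduces to the same SI base units, so it is a valid unit for entropy.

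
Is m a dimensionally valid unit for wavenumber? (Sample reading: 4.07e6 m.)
No

wavenumber has SI base units: 1 / m
m does NOT reduce to 1 / m; a valid unit for wavenumber would be e.g. 1/m.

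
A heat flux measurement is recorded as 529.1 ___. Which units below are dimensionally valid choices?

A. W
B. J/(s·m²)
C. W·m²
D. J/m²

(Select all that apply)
B

heat flux has SI base units: kg / s^3

Checking each option against kg / s^3:
  A. W: ✗ does not match
  B. J/(s·m²): ✓ matches
  C. W·m²: ✗ does not match
  D. J/m²: ✗ does not match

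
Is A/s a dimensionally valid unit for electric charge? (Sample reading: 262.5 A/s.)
No

electric charge has SI base units: A * s
A/s does NOT reduce to A * s; a valid unit for electric charge would be e.g. C.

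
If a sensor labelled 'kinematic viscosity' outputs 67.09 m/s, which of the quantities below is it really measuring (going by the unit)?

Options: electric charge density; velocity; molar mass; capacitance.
velocity

kinematic viscosity should have units dimensionally equivalent to m^2 / s (e.g. m²/s).
The given unit 'm/s' reduces to m / s. Of the listed options, that is the dimensionality of velocity.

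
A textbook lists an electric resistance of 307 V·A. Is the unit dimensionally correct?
No

electric resistance has SI base units: kg * m^2 / (A^2 * s^3)
V·A does NOT reduce to kg * m^2 / (A^2 * s^3); a valid unit for electric resistance would be e.g. Ω.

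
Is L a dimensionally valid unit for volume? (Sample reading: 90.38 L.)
Yes

volume has SI base units: m^3
L reduces to the same SI base units, so it is a valid unit for volume.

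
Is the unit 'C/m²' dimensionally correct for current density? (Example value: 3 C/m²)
No

current density has SI base units: A / m^2
C/m² does NOT reduce to A / m^2; a valid unit for current density would be e.g. A/m².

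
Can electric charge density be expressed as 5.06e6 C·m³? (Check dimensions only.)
No

electric charge density has SI base units: A * s / m^3
C·m³ does NOT reduce to A * s / m^3; a valid unit for electric charge density would be e.g. C/m³.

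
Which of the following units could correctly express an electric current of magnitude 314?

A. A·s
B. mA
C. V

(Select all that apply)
B

electric current has SI base units: A

Checking each option against A:
  A. A·s: ✗ does not match
  B. mA: ✓ matches
  C. V: ✗ does not match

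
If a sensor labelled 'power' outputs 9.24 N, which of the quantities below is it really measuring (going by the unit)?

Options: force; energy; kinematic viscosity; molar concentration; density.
force

power should have units dimensionally equivalent to kg * m^2 / s^3 (e.g. W).
The given unit 'N' reduces to kg * m / s^2. Of the listed options, that is the dimensionality of force.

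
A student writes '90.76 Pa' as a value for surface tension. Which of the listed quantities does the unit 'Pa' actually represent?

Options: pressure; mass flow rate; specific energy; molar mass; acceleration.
pressure

surface tension should have units dimensionally equivalent to kg / s^2 (e.g. N/m).
The given unit 'Pa' reduces to kg / (m * s^2). Of the listed options, that is the dimensionality of pressure.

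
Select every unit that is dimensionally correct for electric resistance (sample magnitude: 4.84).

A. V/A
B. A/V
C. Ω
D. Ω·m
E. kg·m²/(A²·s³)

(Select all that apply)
A, C, E

electric resistance has SI base units: kg * m^2 / (A^2 * s^3)

Checking each option against kg * m^2 / (A^2 * s^3):
  A. V/A: ✓ matches
  B. A/V: ✗ does not match
  C. Ω: ✓ matches
  D. Ω·m: ✗ does not match
  E. kg·m²/(A²·s³): ✓ matches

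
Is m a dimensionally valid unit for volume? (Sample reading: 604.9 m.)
No

volume has SI base units: m^3
m does NOT reduce to m^3; a valid unit for volume would be e.g. m³.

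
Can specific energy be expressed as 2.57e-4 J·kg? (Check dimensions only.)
No

specific energy has SI base units: m^2 / s^2
J·kg does NOT reduce to m^2 / s^2; a valid unit for specific energy would be e.g. J/kg.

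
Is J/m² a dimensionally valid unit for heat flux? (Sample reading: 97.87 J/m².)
No

heat flux has SI base units: kg / s^3
J/m² does NOT reduce to kg / s^3; a valid unit for heat flux would be e.g. W/m².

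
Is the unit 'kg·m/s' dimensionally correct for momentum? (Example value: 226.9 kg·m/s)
Yes

momentum has SI base units: kg * m / s
kg·m/s reduces to the same SI base units, so it is a valid unit for momentum.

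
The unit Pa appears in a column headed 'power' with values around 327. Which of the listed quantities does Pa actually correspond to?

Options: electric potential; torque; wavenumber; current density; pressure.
pressure

power should have units dimensionally equivalent to kg * m^2 / s^3 (e.g. W).
The given unit 'Pa' reduces to kg / (m * s^2). Of the listed options, that is the dimensionality of pressure.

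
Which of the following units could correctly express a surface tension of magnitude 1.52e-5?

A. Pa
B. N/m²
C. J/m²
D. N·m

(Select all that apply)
C

surface tension has SI base units: kg / s^2

Checking each option against kg / s^2:
  A. Pa: ✗ does not match
  B. N/m²: ✗ does not match
  C. J/m²: ✓ matches
  D. N·m: ✗ does not match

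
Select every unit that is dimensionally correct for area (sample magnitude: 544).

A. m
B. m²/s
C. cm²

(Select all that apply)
C

area has SI base units: m^2

Checking each option against m^2:
  A. m: ✗ does not match
  B. m²/s: ✗ does not match
  C. cm²: ✓ matches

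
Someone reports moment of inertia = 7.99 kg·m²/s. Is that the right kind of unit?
No

moment of inertia has SI base units: kg * m^2
kg·m²/s does NOT reduce to kg * m^2; a valid unit for moment of inertia would be e.g. kg·m².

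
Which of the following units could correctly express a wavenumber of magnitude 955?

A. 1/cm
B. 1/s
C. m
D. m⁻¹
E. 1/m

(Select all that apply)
A, D, E

wavenumber has SI base units: 1 / m

Checking each option against 1 / m:
  A. 1/cm: ✓ matches
  B. 1/s: ✗ does not match
  C. m: ✗ does not match
  D. m⁻¹: ✓ matches
  E. 1/m: ✓ matches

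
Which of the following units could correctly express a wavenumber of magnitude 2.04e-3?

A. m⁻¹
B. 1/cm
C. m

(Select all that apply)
A, B

wavenumber has SI base units: 1 / m

Checking each option against 1 / m:
  A. m⁻¹: ✓ matches
  B. 1/cm: ✓ matches
  C. m: ✗ does not match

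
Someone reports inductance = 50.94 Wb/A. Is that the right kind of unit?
Yes

inductance has SI base units: kg * m^2 / (A^2 * s^2)
Wb/A reduces to the same SI base units, so it is a valid unit for inductance.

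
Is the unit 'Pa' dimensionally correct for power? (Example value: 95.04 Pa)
No

power has SI base units: kg * m^2 / s^3
Pa does NOT reduce to kg * m^2 / s^3; a valid unit for power would be e.g. W.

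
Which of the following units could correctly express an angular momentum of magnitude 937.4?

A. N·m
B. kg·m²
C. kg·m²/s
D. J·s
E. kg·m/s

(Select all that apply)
C, D

angular momentum has SI base units: kg * m^2 / s

Checking each option against kg * m^2 / s:
  A. N·m: ✗ does not match
  B. kg·m²: ✗ does not match
  C. kg·m²/s: ✓ matches
  D. J·s: ✓ matches
  E. kg·m/s: ✗ does not match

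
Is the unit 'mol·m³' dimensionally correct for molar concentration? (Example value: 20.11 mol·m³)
No

molar concentration has SI base units: mol / m^3
mol·m³ does NOT reduce to mol / m^3; a valid unit for molar concentration would be e.g. mol/m³.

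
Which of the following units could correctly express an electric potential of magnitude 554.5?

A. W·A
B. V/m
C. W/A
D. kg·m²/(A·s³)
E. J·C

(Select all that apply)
C, D

electric potential has SI base units: kg * m^2 / (A * s^3)

Checking each option against kg * m^2 / (A * s^3):
  A. W·A: ✗ does not match
  B. V/m: ✗ does not match
  C. W/A: ✓ matches
  D. kg·m²/(A·s³): ✓ matches
  E. J·C: ✗ does not match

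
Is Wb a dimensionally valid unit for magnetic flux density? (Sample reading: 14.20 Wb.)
No

magnetic flux density has SI base units: kg / (A * s^2)
Wb does NOT reduce to kg / (A * s^2); a valid unit for magnetic flux density would be e.g. T.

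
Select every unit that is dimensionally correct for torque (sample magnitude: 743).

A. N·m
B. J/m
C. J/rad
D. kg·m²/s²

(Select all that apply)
A, C, D

torque has SI base units: kg * m^2 / s^2

Checking each option against kg * m^2 / s^2:
  A. N·m: ✓ matches
  B. J/m: ✗ does not match
  C. J/rad: ✓ matches
  D. kg·m²/s²: ✓ matches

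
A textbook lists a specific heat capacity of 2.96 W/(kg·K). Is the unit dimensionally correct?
No

specific heat capacity has SI base units: m^2 / (s^2 * K)
W/(kg·K) does NOT reduce to m^2 / (s^2 * K); a valid unit for specific heat capacity would be e.g. J/(kg·K).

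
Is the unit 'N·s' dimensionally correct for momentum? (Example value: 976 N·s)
Yes

momentum has SI base units: kg * m / s
N·s reduces to the same SI base units, so it is a valid unit for momentum.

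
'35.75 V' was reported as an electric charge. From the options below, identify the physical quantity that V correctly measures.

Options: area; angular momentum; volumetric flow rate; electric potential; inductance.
electric potential

electric charge should have units dimensionally equivalent to A * s (e.g. C).
The given unit 'V' reduces to kg * m^2 / (A * s^3). Of the listed options, that is the dimensionality of electric potential.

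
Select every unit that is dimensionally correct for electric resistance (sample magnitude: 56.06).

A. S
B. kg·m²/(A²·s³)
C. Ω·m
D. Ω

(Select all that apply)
B, D

electric resistance has SI base units: kg * m^2 / (A^2 * s^3)

Checking each option against kg * m^2 / (A^2 * s^3):
  A. S: ✗ does not match
  B. kg·m²/(A²·s³): ✓ matches
  C. Ω·m: ✗ does not match
  D. Ω: ✓ matches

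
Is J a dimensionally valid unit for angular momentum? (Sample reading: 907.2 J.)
No

angular momentum has SI base units: kg * m^2 / s
J does NOT reduce to kg * m^2 / s; a valid unit for angular momentum would be e.g. kg·m²/s.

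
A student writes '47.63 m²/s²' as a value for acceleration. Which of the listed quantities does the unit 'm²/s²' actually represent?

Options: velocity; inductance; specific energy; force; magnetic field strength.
specific energy

acceleration should have units dimensionally equivalent to m / s^2 (e.g. m/s²).
The given unit 'm²/s²' reduces to m^2 / s^2. Of the listed options, that is the dimensionality of specific energy.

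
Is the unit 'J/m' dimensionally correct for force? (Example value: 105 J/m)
Yes

force has SI base units: kg * m / s^2
J/m reduces to the same SI base units, so it is a valid unit for force.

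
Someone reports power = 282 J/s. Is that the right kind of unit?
Yes

power has SI base units: kg * m^2 / s^3
J/s reduces to the same SI base units, so it is a valid unit for power.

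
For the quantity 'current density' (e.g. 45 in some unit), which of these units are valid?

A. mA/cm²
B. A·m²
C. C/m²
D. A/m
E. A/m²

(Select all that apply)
A, E

current density has SI base units: A / m^2

Checking each option against A / m^2:
  A. mA/cm²: ✓ matches
  B. A·m²: ✗ does not match
  C. C/m²: ✗ does not match
  D. A/m: ✗ does not match
  E. A/m²: ✓ matches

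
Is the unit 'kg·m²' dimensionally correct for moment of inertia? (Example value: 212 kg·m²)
Yes

moment of inertia has SI base units: kg * m^2
kg·m² reduces to the same SI base units, so it is a valid unit for moment of inertia.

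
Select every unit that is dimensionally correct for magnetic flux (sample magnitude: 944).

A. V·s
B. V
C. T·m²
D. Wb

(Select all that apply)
A, C, D

magnetic flux has SI base units: kg * m^2 / (A * s^2)

Checking each option against kg * m^2 / (A * s^2):
  A. V·s: ✓ matches
  B. V: ✗ does not match
  C. T·m²: ✓ matches
  D. Wb: ✓ matches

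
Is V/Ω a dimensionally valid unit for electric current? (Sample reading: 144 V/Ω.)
Yes

electric current has SI base units: A
V/Ω reduces to the same SI base units, so it is a valid unit for electric current.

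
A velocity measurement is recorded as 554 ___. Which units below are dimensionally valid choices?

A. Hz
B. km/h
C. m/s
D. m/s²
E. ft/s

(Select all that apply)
B, C, E

velocity has SI base units: m / s

Checking each option against m / s:
  A. Hz: ✗ does not match
  B. km/h: ✓ matches
  C. m/s: ✓ matches
  D. m/s²: ✗ does not match
  E. ft/s: ✓ matches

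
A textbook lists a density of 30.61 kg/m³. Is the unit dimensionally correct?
Yes

density has SI base units: kg / m^3
kg/m³ reduces to the same SI base units, so it is a valid unit for density.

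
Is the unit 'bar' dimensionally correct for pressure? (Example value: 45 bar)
Yes

pressure has SI base units: kg / (m * s^2)
bar reduces to the same SI base units, so it is a valid unit for pressure.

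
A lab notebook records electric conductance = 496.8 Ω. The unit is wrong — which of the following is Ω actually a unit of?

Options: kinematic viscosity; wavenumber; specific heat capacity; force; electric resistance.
electric resistance

electric conductance should have units dimensionally equivalent to A^2 * s^3 / (kg * m^2) (e.g. S).
The given unit 'Ω' reduces to kg * m^2 / (A^2 * s^3). Of the listed options, that is the dimensionality of electric resistance.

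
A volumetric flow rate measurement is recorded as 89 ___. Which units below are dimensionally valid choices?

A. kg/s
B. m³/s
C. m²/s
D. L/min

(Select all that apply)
B, D

volumetric flow rate has SI base units: m^3 / s

Checking each option against m^3 / s:
  A. kg/s: ✗ does not match
  B. m³/s: ✓ matches
  C. m²/s: ✗ does not match
  D. L/min: ✓ matches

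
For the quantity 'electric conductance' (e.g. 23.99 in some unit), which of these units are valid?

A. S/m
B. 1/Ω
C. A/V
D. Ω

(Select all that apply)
B, C

electric conductance has SI base units: A^2 * s^3 / (kg * m^2)

Checking each option against A^2 * s^3 / (kg * m^2):
  A. S/m: ✗ does not match
  B. 1/Ω: ✓ matches
  C. A/V: ✓ matches
  D. Ω: ✗ does not match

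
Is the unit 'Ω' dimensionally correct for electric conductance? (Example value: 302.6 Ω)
No

electric conductance has SI base units: A^2 * s^3 / (kg * m^2)
Ω does NOT reduce to A^2 * s^3 / (kg * m^2); a valid unit for electric conductance would be e.g. S.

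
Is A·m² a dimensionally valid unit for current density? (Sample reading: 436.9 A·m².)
No

current density has SI base units: A / m^2
A·m² does NOT reduce to A / m^2; a valid unit for current density would be e.g. A/m².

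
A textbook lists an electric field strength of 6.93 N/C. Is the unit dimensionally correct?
Yes

electric field strength has SI base units: kg * m / (A * s^3)
N/C reduces to the same SI base units, so it is a valid unit for electric field strength.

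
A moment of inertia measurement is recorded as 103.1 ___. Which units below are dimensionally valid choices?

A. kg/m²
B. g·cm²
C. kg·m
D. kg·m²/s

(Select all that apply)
B

moment of inertia has SI base units: kg * m^2

Checking each option against kg * m^2:
  A. kg/m²: ✗ does not match
  B. g·cm²: ✓ matches
  C. kg·m: ✗ does not match
  D. kg·m²/s: ✗ does not match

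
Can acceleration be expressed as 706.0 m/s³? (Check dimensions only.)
No

acceleration has SI base units: m / s^2
m/s³ does NOT reduce to m / s^2; a valid unit for acceleration would be e.g. m/s².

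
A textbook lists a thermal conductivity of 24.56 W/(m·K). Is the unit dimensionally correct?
Yes

thermal conductivity has SI base units: kg * m / (s^3 * K)
W/(m·K) reduces to the same SI base units, so it is a valid unit for thermal conductivity.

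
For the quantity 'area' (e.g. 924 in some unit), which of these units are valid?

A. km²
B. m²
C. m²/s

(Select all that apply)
A, B

area has SI base units: m^2

Checking each option against m^2:
  A. km²: ✓ matches
  B. m²: ✓ matches
  C. m²/s: ✗ does not match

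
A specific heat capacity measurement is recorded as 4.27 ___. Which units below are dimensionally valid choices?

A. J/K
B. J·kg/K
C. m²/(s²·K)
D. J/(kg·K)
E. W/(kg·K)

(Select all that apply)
C, D

specific heat capacity has SI base units: m^2 / (s^2 * K)

Checking each option against m^2 / (s^2 * K):
  A. J/K: ✗ does not match
  B. J·kg/K: ✗ does not match
  C. m²/(s²·K): ✓ matches
  D. J/(kg·K): ✓ matches
  E. W/(kg·K): ✗ does not match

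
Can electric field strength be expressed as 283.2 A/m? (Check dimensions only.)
No

electric field strength has SI base units: kg * m / (A * s^3)
A/m does NOT reduce to kg * m / (A * s^3); a valid unit for electric field strength would be e.g. V/m.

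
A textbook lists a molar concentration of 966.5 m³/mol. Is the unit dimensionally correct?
No

molar concentration has SI base units: mol / m^3
m³/mol does NOT reduce to mol / m^3; a valid unit for molar concentration would be e.g. mol/m³.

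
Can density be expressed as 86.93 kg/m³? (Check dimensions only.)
Yes

density has SI base units: kg / m^3
kg/m³ reduces to the same SI base units, so it is a valid unit for density.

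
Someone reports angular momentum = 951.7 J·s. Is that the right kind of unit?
Yes

angular momentum has SI base units: kg * m^2 / s
J·s reduces to the same SI base units, so it is a valid unit for angular momentum.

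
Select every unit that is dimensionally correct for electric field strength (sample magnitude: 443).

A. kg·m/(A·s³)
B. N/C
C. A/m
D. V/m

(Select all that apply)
A, B, D

electric field strength has SI base units: kg * m / (A * s^3)

Checking each option against kg * m / (A * s^3):
  A. kg·m/(A·s³): ✓ matches
  B. N/C: ✓ matches
  C. A/m: ✗ does not match
  D. V/m: ✓ matches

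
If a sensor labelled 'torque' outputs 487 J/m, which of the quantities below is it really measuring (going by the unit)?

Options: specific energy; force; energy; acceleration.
force

torque should have units dimensionally equivalent to kg * m^2 / s^2 (e.g. N·m).
The given unit 'J/m' reduces to kg * m / s^2. Of the listed options, that is the dimensionality of force.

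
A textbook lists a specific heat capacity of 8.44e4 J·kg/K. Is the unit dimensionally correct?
No

specific heat capacity has SI base units: m^2 / (s^2 * K)
J·kg/K does NOT reduce to m^2 / (s^2 * K); a valid unit for specific heat capacity would be e.g. J/(kg·K).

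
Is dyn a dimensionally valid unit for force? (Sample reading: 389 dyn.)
Yes

force has SI base units: kg * m / s^2
dyn reduces to the same SI base units, so it is a valid unit for force.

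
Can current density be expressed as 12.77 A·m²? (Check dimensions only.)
No

current density has SI base units: A / m^2
A·m² does NOT reduce to A / m^2; a valid unit for current density would be e.g. A/m².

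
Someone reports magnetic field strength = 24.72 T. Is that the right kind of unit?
No

magnetic field strength has SI base units: A / m
T does NOT reduce to A / m; a valid unit for magnetic field strength would be e.g. A/m.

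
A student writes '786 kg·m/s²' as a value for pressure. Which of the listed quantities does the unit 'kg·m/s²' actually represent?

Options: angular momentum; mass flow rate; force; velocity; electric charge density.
force

pressure should have units dimensionally equivalent to kg / (m * s^2) (e.g. Pa).
The given unit 'kg·m/s²' reduces to kg * m / s^2. Of the listed options, that is the dimensionality of force.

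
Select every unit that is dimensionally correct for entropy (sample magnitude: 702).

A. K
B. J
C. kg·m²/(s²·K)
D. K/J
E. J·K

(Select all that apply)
C

entropy has SI base units: kg * m^2 / (s^2 * K)

Checking each option against kg * m^2 / (s^2 * K):
  A. K: ✗ does not match
  B. J: ✗ does not match
  C. kg·m²/(s²·K): ✓ matches
  D. K/J: ✗ does not match
  E. J·K: ✗ does not match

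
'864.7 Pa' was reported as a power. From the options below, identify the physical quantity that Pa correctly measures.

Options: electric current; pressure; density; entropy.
pressure

power should have units dimensionally equivalent to kg * m^2 / s^3 (e.g. W).
The given unit 'Pa' reduces to kg / (m * s^2). Of the listed options, that is the dimensionality of pressure.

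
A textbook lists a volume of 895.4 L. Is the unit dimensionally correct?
Yes

volume has SI base units: m^3
L reduces to the same SI base units, so it is a valid unit for volume.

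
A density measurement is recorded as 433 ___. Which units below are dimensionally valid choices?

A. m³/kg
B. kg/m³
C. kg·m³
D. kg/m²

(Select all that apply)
B

density has SI base units: kg / m^3

Checking each option against kg / m^3:
  A. m³/kg: ✗ does not match
  B. kg/m³: ✓ matches
  C. kg·m³: ✗ does not match
  D. kg/m²: ✗ does not match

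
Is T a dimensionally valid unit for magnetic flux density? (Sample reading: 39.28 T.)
Yes

magnetic flux density has SI base units: kg / (A * s^2)
T reduces to the same SI base units, so it is a valid unit for magnetic flux density.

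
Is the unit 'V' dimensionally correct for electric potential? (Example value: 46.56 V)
Yes

electric potential has SI base units: kg * m^2 / (A * s^3)
V reduces to the same SI base units, so it is a valid unit for electric potential.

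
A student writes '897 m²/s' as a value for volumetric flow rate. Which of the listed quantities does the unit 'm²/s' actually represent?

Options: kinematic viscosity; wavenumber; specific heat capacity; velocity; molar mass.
kinematic viscosity

volumetric flow rate should have units dimensionally equivalent to m^3 / s (e.g. m³/s).
The given unit 'm²/s' reduces to m^2 / s. Of the listed options, that is the dimensionality of kinematic viscosity.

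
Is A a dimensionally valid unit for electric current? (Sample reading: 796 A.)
Yes

electric current has SI base units: A
A reduces to the same SI base units, so it is a valid unit for electric current.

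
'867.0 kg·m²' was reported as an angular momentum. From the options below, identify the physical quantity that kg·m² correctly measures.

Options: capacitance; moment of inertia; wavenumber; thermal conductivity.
moment of inertia

angular momentum should have units dimensionally equivalent to kg * m^2 / s (e.g. kg·m²/s).
The given unit 'kg·m²' reduces to kg * m^2. Of the listed options, that is the dimensionality of moment of inertia.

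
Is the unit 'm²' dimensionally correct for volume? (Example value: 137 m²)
No

volume has SI base units: m^3
m² does NOT reduce to m^3; a valid unit for volume would be e.g. m³.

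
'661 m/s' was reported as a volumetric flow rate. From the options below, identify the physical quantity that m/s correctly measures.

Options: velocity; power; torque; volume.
velocity

volumetric flow rate should have units dimensionally equivalent to m^3 / s (e.g. m³/s).
The given unit 'm/s' reduces to m / s. Of the listed options, that is the dimensionality of velocity.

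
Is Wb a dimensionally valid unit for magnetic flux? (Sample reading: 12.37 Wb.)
Yes

magnetic flux has SI base units: kg * m^2 / (A * s^2)
Wb reduces to the same SI base units, so it is a valid unit for magnetic flux.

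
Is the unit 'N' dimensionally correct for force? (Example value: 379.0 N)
Yes

force has SI base units: kg * m / s^2
N reduces to the same SI base units, so it is a valid unit for force.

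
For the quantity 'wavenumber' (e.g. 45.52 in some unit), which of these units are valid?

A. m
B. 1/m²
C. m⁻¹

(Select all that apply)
C

wavenumber has SI base units: 1 / m

Checking each option against 1 / m:
  A. m: ✗ does not match
  B. 1/m²: ✗ does not match
  C. m⁻¹: ✓ matches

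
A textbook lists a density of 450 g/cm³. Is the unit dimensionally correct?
Yes

density has SI base units: kg / m^3
g/cm³ reduces to the same SI base units, so it is a valid unit for density.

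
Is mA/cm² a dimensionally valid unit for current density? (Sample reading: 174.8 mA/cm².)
Yes

current density has SI base units: A / m^2
mA/cm² reduces to the same SI base units, so it is a valid unit for current density.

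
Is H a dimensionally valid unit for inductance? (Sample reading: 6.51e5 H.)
Yes

inductance has SI base units: kg * m^2 / (A^2 * s^2)
H reduces to the same SI base units, so it is a valid unit for inductance.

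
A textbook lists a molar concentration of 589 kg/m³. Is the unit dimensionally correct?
No

molar concentration has SI base units: mol / m^3
kg/m³ does NOT reduce to mol / m^3; a valid unit for molar concentration would be e.g. mol/m³.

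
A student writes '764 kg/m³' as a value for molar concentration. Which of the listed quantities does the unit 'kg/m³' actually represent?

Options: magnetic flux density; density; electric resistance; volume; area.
density

molar concentration should have units dimensionally equivalent to mol / m^3 (e.g. mol/m³).
The given unit 'kg/m³' reduces to kg / m^3. Of the listed options, that is the dimensionality of density.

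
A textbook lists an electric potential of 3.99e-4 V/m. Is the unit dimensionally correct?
No

electric potential has SI base units: kg * m^2 / (A * s^3)
V/m does NOT reduce to kg * m^2 / (A * s^3); a valid unit for electric potential would be e.g. V.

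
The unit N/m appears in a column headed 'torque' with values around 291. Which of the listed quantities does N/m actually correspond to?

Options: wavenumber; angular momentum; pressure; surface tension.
surface tension

torque should have units dimensionally equivalent to kg * m^2 / s^2 (e.g. N·m).
The given unit 'N/m' reduces to kg / s^2. Of the listed options, that is the dimensionality of surface tension.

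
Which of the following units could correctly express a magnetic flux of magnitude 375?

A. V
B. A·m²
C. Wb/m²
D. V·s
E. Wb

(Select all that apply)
D, E

magnetic flux has SI base units: kg * m^2 / (A * s^2)

Checking each option against kg * m^2 / (A * s^2):
  A. V: ✗ does not match
  B. A·m²: ✗ does not match
  C. Wb/m²: ✗ does not match
  D. V·s: ✓ matches
  E. Wb: ✓ matches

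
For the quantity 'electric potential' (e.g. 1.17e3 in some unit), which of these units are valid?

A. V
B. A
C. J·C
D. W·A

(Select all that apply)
A

electric potential has SI base units: kg * m^2 / (A * s^3)

Checking each option against kg * m^2 / (A * s^3):
  A. V: ✓ matches
  B. A: ✗ does not match
  C. J·C: ✗ does not match
  D. W·A: ✗ does not match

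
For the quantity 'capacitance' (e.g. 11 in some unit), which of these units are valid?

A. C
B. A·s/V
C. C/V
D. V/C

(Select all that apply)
B, C

capacitance has SI base units: A^2 * s^4 / (kg * m^2)

Checking each option against A^2 * s^4 / (kg * m^2):
  A. C: ✗ does not match
  B. A·s/V: ✓ matches
  C. C/V: ✓ matches
  D. V/C: ✗ does not match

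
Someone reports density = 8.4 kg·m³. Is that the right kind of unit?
No

density has SI base units: kg / m^3
kg·m³ does NOT reduce to kg / m^3; a valid unit for density would be e.g. kg/m³.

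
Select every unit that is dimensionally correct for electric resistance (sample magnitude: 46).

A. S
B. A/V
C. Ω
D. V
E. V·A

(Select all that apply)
C

electric resistance has SI base units: kg * m^2 / (A^2 * s^3)

Checking each option against kg * m^2 / (A^2 * s^3):
  A. S: ✗ does not match
  B. A/V: ✗ does not match
  C. Ω: ✓ matches
  D. V: ✗ does not match
  E. V·A: ✗ does not match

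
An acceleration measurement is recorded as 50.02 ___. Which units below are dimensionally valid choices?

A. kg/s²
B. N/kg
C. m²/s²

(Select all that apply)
B

acceleration has SI base units: m / s^2

Checking each option against m / s^2:
  A. kg/s²: ✗ does not match
  B. N/kg: ✓ matches
  C. m²/s²: ✗ does not match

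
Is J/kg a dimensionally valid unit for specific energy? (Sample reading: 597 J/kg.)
Yes

specific energy has SI base units: m^2 / s^2
J/kg reduces to the same SI base units, so it is a valid unit for specific energy.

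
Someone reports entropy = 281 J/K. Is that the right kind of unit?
Yes

entropy has SI base units: kg * m^2 / (s^2 * K)
J/K reduces to the same SI base units, so it is a valid unit for entropy.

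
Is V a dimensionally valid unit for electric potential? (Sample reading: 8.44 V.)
Yes

electric potential has SI base units: kg * m^2 / (A * s^3)
V reduces to the same SI base units, so it is a valid unit for electric potential.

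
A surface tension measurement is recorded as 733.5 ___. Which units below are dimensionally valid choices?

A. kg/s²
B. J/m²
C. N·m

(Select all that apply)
A, B

surface tension has SI base units: kg / s^2

Checking each option against kg / s^2:
  A. kg/s²: ✓ matches
  B. J/m²: ✓ matches
  C. N·m: ✗ does not match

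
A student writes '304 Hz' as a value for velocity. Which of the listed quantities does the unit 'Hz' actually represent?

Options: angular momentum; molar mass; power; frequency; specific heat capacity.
frequency

velocity should have units dimensionally equivalent to m / s (e.g. m/s).
The given unit 'Hz' reduces to 1 / s. Of the listed options, that is the dimensionality of frequency.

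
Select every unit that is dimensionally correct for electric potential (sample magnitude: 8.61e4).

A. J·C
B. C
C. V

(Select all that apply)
C

electric potential has SI base units: kg * m^2 / (A * s^3)

Checking each option against kg * m^2 / (A * s^3):
  A. J·C: ✗ does not match
  B. C: ✗ does not match
  C. V: ✓ matches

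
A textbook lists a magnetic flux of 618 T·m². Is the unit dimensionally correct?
Yes

magnetic flux has SI base units: kg * m^2 / (A * s^2)
T·m² reduces to the same SI base units, so it is a valid unit for magnetic flux.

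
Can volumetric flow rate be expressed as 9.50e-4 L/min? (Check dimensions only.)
Yes

volumetric flow rate has SI base units: m^3 / s
L/min reduces to the same SI base units, so it is a valid unit for volumetric flow rate.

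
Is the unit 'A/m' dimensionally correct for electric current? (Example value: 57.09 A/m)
No

electric current has SI base units: A
A/m does NOT reduce to A; a valid unit for electric current would be e.g. A.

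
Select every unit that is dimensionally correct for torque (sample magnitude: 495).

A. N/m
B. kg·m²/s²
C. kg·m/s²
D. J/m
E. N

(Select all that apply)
B

torque has SI base units: kg * m^2 / s^2

Checking each option against kg * m^2 / s^2:
  A. N/m: ✗ does not match
  B. kg·m²/s²: ✓ matches
  C. kg·m/s²: ✗ does not match
  D. J/m: ✗ does not match
  E. N: ✗ does not match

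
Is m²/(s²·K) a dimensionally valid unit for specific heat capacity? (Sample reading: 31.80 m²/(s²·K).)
Yes

specific heat capacity has SI base units: m^2 / (s^2 * K)
m²/(s²·K) reduces to the same SI base units, so it is a valid unit for specific heat capacity.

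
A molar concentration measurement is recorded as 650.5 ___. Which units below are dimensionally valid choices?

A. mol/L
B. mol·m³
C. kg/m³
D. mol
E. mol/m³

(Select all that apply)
A, E

molar concentration has SI base units: mol / m^3

Checking each option against mol / m^3:
  A. mol/L: ✓ matches
  B. mol·m³: ✗ does not match
  C. kg/m³: ✗ does not match
  D. mol: ✗ does not match
  E. mol/m³: ✓ matches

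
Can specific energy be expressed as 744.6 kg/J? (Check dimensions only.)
No

specific energy has SI base units: m^2 / s^2
kg/J does NOT reduce to m^2 / s^2; a valid unit for specific energy would be e.g. J/kg.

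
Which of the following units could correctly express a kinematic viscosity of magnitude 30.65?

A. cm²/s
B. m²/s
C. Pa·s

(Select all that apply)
A, B

kinematic viscosity has SI base units: m^2 / s

Checking each option against m^2 / s:
  A. cm²/s: ✓ matches
  B. m²/s: ✓ matches
  C. Pa·s: ✗ does not match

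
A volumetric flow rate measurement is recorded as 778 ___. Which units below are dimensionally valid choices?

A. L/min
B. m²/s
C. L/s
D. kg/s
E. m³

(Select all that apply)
A, C

volumetric flow rate has SI base units: m^3 / s

Checking each option against m^3 / s:
  A. L/min: ✓ matches
  B. m²/s: ✗ does not match
  C. L/s: ✓ matches
  D. kg/s: ✗ does not match
  E. m³: ✗ does not match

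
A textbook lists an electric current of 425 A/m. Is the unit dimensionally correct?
No

electric current has SI base units: A
A/m does NOT reduce to A; a valid unit for electric current would be e.g. A.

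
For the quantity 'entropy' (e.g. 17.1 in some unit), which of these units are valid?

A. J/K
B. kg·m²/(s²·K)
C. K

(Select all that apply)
A, B

entropy has SI base units: kg * m^2 / (s^2 * K)

Checking each option against kg * m^2 / (s^2 * K):
  A. J/K: ✓ matches
  B. kg·m²/(s²·K): ✓ matches
  C. K: ✗ does not match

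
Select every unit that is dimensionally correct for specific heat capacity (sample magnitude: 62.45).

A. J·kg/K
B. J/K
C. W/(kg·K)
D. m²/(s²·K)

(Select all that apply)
D

specific heat capacity has SI base units: m^2 / (s^2 * K)

Checking each option against m^2 / (s^2 * K):
  A. J·kg/K: ✗ does not match
  B. J/K: ✗ does not match
  C. W/(kg·K): ✗ does not match
  D. m²/(s²·K): ✓ matches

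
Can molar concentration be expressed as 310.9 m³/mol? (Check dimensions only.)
No

molar concentration has SI base units: mol / m^3
m³/mol does NOT reduce to mol / m^3; a valid unit for molar concentration would be e.g. mol/m³.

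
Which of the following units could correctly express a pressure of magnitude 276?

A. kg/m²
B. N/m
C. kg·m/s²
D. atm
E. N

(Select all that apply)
D

pressure has SI base units: kg / (m * s^2)

Checking each option against kg / (m * s^2):
  A. kg/m²: ✗ does not match
  B. N/m: ✗ does not match
  C. kg·m/s²: ✗ does not match
  D. atm: ✓ matches
  E. N: ✗ does not match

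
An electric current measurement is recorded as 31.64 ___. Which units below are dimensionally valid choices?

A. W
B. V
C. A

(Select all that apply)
C

electric current has SI base units: A

Checking each option against A:
  A. W: ✗ does not match
  B. V: ✗ does not match
  C. A: ✓ matches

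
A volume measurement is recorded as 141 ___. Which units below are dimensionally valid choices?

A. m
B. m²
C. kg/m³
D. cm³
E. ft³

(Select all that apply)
D, E

volume has SI base units: m^3

Checking each option against m^3:
  A. m: ✗ does not match
  B. m²: ✗ does not match
  C. kg/m³: ✗ does not match
  D. cm³: ✓ matches
  E. ft³: ✓ matches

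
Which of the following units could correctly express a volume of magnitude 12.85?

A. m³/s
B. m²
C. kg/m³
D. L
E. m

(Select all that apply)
D

volume has SI base units: m^3

Checking each option against m^3:
  A. m³/s: ✗ does not match
  B. m²: ✗ does not match
  C. kg/m³: ✗ does not match
  D. L: ✓ matches
  E. m: ✗ does not match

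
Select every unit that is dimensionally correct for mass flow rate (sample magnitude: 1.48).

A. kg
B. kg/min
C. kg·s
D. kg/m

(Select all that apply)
B

mass flow rate has SI base units: kg / s

Checking each option against kg / s:
  A. kg: ✗ does not match
  B. kg/min: ✓ matches
  C. kg·s: ✗ does not match
  D. kg/m: ✗ does not match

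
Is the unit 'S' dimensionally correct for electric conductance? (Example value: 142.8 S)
Yes

electric conductance has SI base units: A^2 * s^3 / (kg * m^2)
S reduces to the same SI base units, so it is a valid unit for electric conductance.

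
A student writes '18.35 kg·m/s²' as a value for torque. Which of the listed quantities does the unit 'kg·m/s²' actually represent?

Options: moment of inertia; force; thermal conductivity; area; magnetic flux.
force

torque should have units dimensionally equivalent to kg * m^2 / s^2 (e.g. N·m).
The given unit 'kg·m/s²' reduces to kg * m / s^2. Of the listed options, that is the dimensionality of force.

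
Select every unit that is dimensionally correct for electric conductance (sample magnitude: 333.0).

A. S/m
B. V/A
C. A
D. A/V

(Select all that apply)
D

electric conductance has SI base units: A^2 * s^3 / (kg * m^2)

Checking each option against A^2 * s^3 / (kg * m^2):
  A. S/m: ✗ does not match
  B. V/A: ✗ does not match
  C. A: ✗ does not match
  D. A/V: ✓ matches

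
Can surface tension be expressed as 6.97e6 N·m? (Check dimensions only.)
No

surface tension has SI base units: kg / s^2
N·m does NOT reduce to kg / s^2; a valid unit for surface tension would be e.g. N/m.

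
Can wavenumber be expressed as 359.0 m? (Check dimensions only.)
No

wavenumber has SI base units: 1 / m
m does NOT reduce to 1 / m; a valid unit for wavenumber would be e.g. 1/m.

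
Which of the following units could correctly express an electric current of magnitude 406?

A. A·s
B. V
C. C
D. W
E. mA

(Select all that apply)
E

electric current has SI base units: A

Checking each option against A:
  A. A·s: ✗ does not match
  B. V: ✗ does not match
  C. C: ✗ does not match
  D. W: ✗ does not match
  E. mA: ✓ matches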